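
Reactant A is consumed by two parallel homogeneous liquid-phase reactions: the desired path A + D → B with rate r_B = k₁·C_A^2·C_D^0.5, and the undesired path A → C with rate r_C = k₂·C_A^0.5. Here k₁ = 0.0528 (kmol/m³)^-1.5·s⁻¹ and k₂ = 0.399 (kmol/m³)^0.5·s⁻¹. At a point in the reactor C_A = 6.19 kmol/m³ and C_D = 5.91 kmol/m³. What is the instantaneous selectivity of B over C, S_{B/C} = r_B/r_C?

S_{B/C} = r_B/r_C = (k₁·C_A^2·C_D^0.5)/(k₂·C_A^0.5) = (k₁/k₂)·C_A^1.5·C_D^0.5.
= (0.0528×6.190^2×5.910^0.5) / (0.399×6.190^0.5) = 4.918/0.9927 = 4.95.
Since the desired path is higher order in A, keeping C_A high (PFR or concentrated feed) favours B.

4.95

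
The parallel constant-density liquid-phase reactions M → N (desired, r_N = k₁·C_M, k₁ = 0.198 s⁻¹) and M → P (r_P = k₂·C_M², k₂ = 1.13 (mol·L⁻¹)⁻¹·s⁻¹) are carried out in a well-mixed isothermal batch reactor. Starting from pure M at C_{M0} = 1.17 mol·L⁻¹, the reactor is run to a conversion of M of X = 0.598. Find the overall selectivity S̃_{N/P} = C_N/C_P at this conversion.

0.225

C_M = C_{M0}(1−X) = 0.4703 mol·L⁻¹.
Along a PFR/batch, dC_N/dC_M = −r_N/(r_N+r_P) = −k₁/(k₁+k₂·C_M).
Integrating from C_{M0} to C_M: C_N = (0.198/1.13)·ln[(0.198+1.13·1.17)/(0.198+1.13·0.470)] = 0.1752·ln(1.520/0.7295) = 0.1286 mol·L⁻¹.
C_P = (C_{M0}−C_M)−C_N = 0.5710 mol·L⁻¹; S̃_{N/P} = 0.1286/0.5710 = 0.225.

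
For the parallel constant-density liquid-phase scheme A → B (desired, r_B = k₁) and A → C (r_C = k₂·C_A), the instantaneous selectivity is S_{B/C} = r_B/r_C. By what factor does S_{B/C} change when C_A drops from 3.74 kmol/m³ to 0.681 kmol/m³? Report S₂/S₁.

5.49

S_{B/C} = (k₁/k₂)·C_A⁻¹, so S₂/S₁ = (C_{A,2}/C_{A,1})⁻¹.
= 3.74/0.681 = 5.49.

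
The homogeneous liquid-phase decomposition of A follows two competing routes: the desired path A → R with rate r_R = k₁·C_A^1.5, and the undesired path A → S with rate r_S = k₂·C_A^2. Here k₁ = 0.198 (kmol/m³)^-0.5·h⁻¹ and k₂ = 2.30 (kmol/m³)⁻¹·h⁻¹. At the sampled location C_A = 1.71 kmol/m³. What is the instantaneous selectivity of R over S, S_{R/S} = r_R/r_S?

S_{R/S} = r_R/r_S = (k₁·C_A^1.5)/(k₂·C_A^2) = (k₁/k₂)·C_A^-0.5.
= (0.198×1.710^1.5) / (2.30×1.710^2) = 0.4428/6.725 = 0.0658.

0.0658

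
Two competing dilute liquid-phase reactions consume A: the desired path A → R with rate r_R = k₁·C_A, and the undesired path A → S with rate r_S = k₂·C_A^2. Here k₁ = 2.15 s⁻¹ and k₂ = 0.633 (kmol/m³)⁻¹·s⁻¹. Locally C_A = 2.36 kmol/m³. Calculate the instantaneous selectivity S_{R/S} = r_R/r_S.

S_{R/S} = r_R/r_S = (k₁·C_A)/(k₂·C_A^2) = (k₁/k₂)·C_A⁻¹.
= (2.15×2.360) / (0.633×2.360^2) = 5.074/3.526 = 1.44.
The undesired path is higher order in A, so low C_A (CSTR or dilute feed) favours R.

1.44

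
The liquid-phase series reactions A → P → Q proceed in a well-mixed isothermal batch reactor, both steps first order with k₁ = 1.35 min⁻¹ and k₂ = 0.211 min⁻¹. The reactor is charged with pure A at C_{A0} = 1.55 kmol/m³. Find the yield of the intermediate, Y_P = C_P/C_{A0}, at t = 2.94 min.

For first-order series with pure A initially, C_P(t) = k₁C_{A0}/(k₂−k₁)·(e^(−k₁t) − e^(−k₂t)).
e^(−k₁t) = e^(−1.35×2.94) = e^(−3.969) = 0.01889; e^(−k₂t) = e^(−0.6203) = 0.5378.
C_P = 1.35×1.55/(0.211−1.35) × (0.01889−0.5378) = (-1.837)×(-0.5189) = 0.9532 kmol/m³.
Y_P = C_P/C_{A0} = 0.9532/1.55 = 0.615.

0.615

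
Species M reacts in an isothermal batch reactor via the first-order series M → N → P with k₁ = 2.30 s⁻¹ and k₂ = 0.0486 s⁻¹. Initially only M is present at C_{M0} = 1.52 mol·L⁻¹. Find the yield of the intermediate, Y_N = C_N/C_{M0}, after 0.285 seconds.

For first-order series with pure M initially, C_N(t) = k₁C_{M0}/(k₂−k₁)·(e^(−k₁t) − e^(−k₂t)).
e^(−k₁t) = e^(−2.30×0.285) = e^(−0.6555) = 0.5192; e^(−k₂t) = e^(−0.01385) = 0.9862.
C_N = 2.30×1.52/(0.0486−2.30) × (0.5192−0.9862) = (-1.553)×(-0.4671) = 0.7253 mol·L⁻¹.
Y_N = C_N/C_{M0} = 0.7253/1.52 = 0.477.

0.477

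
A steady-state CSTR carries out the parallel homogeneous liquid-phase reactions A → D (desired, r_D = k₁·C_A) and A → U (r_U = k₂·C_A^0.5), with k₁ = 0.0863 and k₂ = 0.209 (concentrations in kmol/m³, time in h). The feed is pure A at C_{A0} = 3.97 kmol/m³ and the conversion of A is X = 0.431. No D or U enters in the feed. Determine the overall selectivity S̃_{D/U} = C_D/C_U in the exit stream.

Exit C_A = C_{A0}(1−X) = 3.97×0.569 = 2.259 kmol/m³.
A CSTR operates uniformly at the exit composition, giving r_D = 0.1949 and r_U = 0.3141 (each k·C_A^n at C_A = 2.259).
Overall selectivity = C_D/C_U = r_Dτ/(r_Uτ) = r_D/r_U = 0.621.

0.621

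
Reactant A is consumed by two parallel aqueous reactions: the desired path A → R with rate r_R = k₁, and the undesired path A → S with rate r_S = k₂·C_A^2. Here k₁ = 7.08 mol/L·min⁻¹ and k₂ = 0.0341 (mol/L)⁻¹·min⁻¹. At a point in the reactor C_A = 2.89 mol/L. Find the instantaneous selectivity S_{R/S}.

24.9

S_{R/S} = r_R/r_S = (k₁)/(k₂·C_A^2) = (k₁/k₂)·C_A^-2.
= (7.08) / (0.0341×2.890^2) = 7.080/0.2848 = 24.9.
The undesired path is higher order in A, so low C_A (CSTR or dilute feed) favours R.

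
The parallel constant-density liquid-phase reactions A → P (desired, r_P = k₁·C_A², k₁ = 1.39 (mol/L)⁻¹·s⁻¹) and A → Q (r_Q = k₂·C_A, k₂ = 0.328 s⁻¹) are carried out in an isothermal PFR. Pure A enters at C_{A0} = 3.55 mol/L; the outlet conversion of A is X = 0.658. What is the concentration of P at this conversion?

2.11 mol/L

C_A = C_{A0}(1−X) = 1.214 mol/L.
Along a PFR/batch, dC_Q/dC_A = −r_Q/(r_P+r_Q) = −k₂/(k₂+k₁·C_A).
Integrating from C_{A0} to C_A: C_Q = (0.328/1.39)·ln[(0.328+1.39·3.55)/(0.328+1.39·1.21)] = 0.2360·ln(5.262/2.016) = 0.2265 mol/L.
Then C_P = (C_{A0}−C_A) − C_Q = 2.336 − 0.2265 = 2.109 mol/L.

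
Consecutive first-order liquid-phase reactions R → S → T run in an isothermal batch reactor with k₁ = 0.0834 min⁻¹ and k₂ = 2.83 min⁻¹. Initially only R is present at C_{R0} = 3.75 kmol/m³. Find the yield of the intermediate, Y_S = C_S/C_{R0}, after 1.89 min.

Solving the coupled first-order balances gives C_S(t) = [k₁/(k₂−k₁)]·C_{R0}·(e^(−k₁t) − e^(−k₂t)).
e^(−k₁t) = e^(−0.0834×1.89) = e^(−0.1576) = 0.8542; e^(−k₂t) = e^(−5.349) = 0.004754.
C_S = 0.0834×3.75/(2.83−0.0834) × (0.8542−0.004754) = 0.1139×0.8494 = 0.09672 kmol/m³.
Y_S = C_S/C_{R0} = 0.09672/3.75 = 0.0258.

0.0258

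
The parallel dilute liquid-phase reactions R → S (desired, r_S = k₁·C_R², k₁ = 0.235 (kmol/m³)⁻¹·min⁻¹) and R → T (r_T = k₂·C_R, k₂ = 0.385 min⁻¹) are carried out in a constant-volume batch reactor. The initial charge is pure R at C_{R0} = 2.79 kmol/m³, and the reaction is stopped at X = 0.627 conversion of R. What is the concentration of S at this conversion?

0.926 kmol/m³

C_R = C_{R0}(1−X) = 1.041 kmol/m³.
Along a PFR/batch, dC_T/dC_R = −r_T/(r_S+r_T) = −k₂/(k₂+k₁·C_R).
Integrating from C_{R0} to C_R: C_T = (0.385/0.235)·ln[(0.385+0.235·2.79)/(0.385+0.235·1.04)] = 1.638·ln(1.041/0.6296) = 0.8234 kmol/m³.
Then C_S = (C_{R0}−C_R) − C_T = 1.749 − 0.8234 = 0.9259 kmol/m³.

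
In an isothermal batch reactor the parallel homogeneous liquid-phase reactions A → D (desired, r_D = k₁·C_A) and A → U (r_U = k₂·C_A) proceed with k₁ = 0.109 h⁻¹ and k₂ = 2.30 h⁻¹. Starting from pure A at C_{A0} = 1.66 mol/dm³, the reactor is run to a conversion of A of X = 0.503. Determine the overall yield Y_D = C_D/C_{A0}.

0.0228

C_A = C_{A0}(1−X) = 0.8250 mol/dm³.
Both paths are first order in A, so the instantaneous fraction to D is constant: dC_D/d(−C_A) = k₁/(k₁+k₂) = 0.04525.
C_D = 0.04525·(C_{A0}−C_A) = 0.04525×0.8350 = 0.0378 mol/dm³.
Y_D = C_D/C_{A0} = 0.03778/1.66 = 0.0228.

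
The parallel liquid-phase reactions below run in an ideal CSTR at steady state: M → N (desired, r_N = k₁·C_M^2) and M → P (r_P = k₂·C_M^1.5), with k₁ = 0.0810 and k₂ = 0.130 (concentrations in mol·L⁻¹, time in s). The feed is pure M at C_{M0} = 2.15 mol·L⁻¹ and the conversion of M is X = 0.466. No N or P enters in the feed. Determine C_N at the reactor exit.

0.401 mol·L⁻¹

Exit C_M = C_{M0}(1−X) = 2.15×0.534 = 1.148 mol·L⁻¹.
Rates in a CSTR are evaluated at the outlet concentration: r_N = 0.0810×1.148^2 = 0.1068, r_P = 0.130×1.148^1.5 = 0.1599.
Fraction of consumed M going to N: r_N/(r_N+r_P) = 0.4003.
C_N = 0.4003·C_{M0}·X = 0.4003×2.15×0.466 = 0.401 mol·L⁻¹.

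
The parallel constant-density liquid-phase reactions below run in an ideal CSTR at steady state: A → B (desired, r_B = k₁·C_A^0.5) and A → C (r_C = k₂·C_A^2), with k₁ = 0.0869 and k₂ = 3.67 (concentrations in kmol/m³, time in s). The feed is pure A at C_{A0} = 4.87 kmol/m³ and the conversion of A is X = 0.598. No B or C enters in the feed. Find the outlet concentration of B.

0.0250 kmol/m³

Exit C_A = C_{A0}(1−X) = 4.87×0.402 = 1.958 kmol/m³.
In a CSTR the entire volume is at exit conditions, so r_B = 0.0869×1.958^0.5 = 0.1216 and r_C = 3.67×1.958^2 = 14.07.
Fraction of consumed A going to B: r_B/(r_B+r_C) = 0.008570.
C_B = 0.008570·C_{A0}·X = 0.008570×4.87×0.598 = 0.0250 kmol/m³.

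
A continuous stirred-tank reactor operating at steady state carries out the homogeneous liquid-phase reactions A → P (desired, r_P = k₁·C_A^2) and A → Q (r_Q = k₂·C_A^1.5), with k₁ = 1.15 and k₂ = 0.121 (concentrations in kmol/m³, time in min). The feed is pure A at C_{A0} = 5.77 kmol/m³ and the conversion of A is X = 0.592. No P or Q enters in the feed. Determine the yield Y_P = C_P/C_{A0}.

Exit C_A = C_{A0}(1−X) = 5.77×0.408 = 2.354 kmol/m³.
Rates in a CSTR are evaluated at the outlet concentration: r_P = 1.15×2.354^2 = 6.373, r_Q = 0.121×2.354^1.5 = 0.4371.
Fraction of consumed A going to P: r_P/(r_P+r_Q) = 0.9358.
C_P = 0.9358·C_{A0}·X = 0.9358×5.77×0.592 = 3.20 kmol/m³; Y_P = C_P/C_{A0} = 0.554.

0.554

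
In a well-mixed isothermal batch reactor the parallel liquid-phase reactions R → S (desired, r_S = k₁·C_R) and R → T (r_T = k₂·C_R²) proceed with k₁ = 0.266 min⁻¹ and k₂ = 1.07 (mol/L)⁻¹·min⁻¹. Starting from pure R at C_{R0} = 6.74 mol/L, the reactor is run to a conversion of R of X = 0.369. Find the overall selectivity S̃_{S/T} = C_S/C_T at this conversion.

0.0460

C_R = C_{R0}(1−X) = 4.253 mol/L.
Along a PFR/batch, dC_S/dC_R = −r_S/(r_S+r_T) = −k₁/(k₁+k₂·C_R).
Integrating from C_{R0} to C_R: C_S = (0.266/1.07)·ln[(0.266+1.07·6.74)/(0.266+1.07·4.25)] = 0.2486·ln(7.478/4.817) = 0.1093 mol/L.
C_T = (C_{R0}−C_R)−C_S = 2.378 mol/L; S̃_{S/T} = 0.1093/2.378 = 0.0460.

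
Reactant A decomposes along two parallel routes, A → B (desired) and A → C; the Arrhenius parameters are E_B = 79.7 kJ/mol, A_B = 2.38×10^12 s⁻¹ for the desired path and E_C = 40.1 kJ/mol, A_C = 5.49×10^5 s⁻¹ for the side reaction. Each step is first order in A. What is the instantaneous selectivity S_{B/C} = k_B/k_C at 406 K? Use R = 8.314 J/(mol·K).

Since both paths have the same order in A, the concentration cancels and S_{B/C} = k_B/k_C = (A_B/A_C)·exp[(E_C−E_B)/(RT)].
(E_C−E_B)/(RT) = (40.1−79.7)×10³/(8.314×406) = -39600/3375 = -11.73.
k_B/k_C = (2.38×10^12/5.49×10^5)·exp(-11.73) = 4.335×10^6 × 8.035×10^-6 = 34.8.

34.8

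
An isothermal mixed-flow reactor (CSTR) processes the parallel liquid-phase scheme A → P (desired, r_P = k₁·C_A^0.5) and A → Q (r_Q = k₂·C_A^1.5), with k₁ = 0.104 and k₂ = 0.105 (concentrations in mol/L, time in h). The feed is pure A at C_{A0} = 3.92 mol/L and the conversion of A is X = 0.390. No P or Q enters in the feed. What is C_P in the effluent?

Exit C_A = C_{A0}(1−X) = 3.92×0.610 = 2.391 mol/L.
In a CSTR the entire volume is at exit conditions, so r_P = 0.104×2.391^0.5 = 0.1608 and r_Q = 0.105×2.391^1.5 = 0.3883.
Fraction of consumed A going to P: r_P/(r_P+r_Q) = 0.2929.
C_P = 0.2929·C_{A0}·X = 0.2929×3.92×0.390 = 0.448 mol/L.

0.448 mol/L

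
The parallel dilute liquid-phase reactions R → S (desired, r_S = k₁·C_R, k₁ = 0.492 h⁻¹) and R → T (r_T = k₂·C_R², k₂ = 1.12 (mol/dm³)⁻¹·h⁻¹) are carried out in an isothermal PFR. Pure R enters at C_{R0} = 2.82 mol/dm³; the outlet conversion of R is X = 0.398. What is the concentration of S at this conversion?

C_R = C_{R0}(1−X) = 1.698 mol/dm³.
Along a PFR/batch, dC_S/dC_R = −r_S/(r_S+r_T) = −k₁/(k₁+k₂·C_R).
Integrating from C_{R0} to C_R: C_S = (0.492/1.12)·ln[(0.492+1.12·2.82)/(0.492+1.12·1.70)] = 0.4393·ln(3.650/2.393) = 0.1854 mol/dm³.

0.185 mol/dm³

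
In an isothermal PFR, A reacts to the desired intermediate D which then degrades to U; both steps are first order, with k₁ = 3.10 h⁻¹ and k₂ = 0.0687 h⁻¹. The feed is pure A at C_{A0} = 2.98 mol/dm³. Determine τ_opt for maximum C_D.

1.26 h

The intermediate peaks when r₁ = r₂, i.e. k₁e^(−k₁τ) = k₂e^(−k₂τ), giving τ_opt = ln(k₂/k₁)/(k₂−k₁).
= ln(0.0687/3.10)/(0.0687−3.10) = ln(0.02216)/-3.031 = -3.809/-3.031 = 1.26 h.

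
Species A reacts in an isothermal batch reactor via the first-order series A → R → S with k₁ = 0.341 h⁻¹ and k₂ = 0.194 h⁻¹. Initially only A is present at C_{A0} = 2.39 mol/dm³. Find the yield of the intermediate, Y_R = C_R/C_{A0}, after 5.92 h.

0.428

Solving the coupled first-order balances gives C_R(t) = [k₁/(k₂−k₁)]·C_{A0}·(e^(−k₁t) − e^(−k₂t)).
e^(−k₁t) = e^(−0.341×5.92) = e^(−2.019) = 0.1328; e^(−k₂t) = e^(−1.148) = 0.3171.
C_R = 0.341×2.39/(0.194−0.341) × (0.1328−0.3171) = (-5.544)×(-0.1843) = 1.022 mol/dm³.
Y_R = C_R/C_{A0} = 1.022/2.39 = 0.428.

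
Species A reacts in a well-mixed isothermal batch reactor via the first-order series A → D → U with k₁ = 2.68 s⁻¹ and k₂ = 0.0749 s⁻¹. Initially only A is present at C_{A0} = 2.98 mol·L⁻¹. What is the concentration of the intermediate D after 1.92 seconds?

2.64 mol·L⁻¹

The intermediate concentration in a first-order A→B→C sequence is C_D = k₁C_{A0}(e^(−k₁t) − e^(−k₂t))/(k₂−k₁).
e^(−k₁t) = e^(−2.68×1.92) = e^(−5.146) = 0.005825; e^(−k₂t) = e^(−0.1438) = 0.8661.
C_D = 2.68×2.98/(0.0749−2.68) × (0.005825−0.8661) = (-3.066)×(-0.8602) = 2.637 mol·L⁻¹.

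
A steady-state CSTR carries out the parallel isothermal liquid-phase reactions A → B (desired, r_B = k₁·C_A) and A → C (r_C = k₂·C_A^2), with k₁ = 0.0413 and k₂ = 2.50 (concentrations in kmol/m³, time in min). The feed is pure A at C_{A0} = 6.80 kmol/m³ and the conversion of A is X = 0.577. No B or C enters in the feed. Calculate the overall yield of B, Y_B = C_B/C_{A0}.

Exit C_A = C_{A0}(1−X) = 6.80×0.423 = 2.876 kmol/m³.
Rates in a CSTR are evaluated at the outlet concentration: r_B = 0.0413×2.876 = 0.1188, r_C = 2.50×2.876^2 = 20.68.
Fraction of consumed A going to B: r_B/(r_B+r_C) = 0.005710.
C_B = 0.005710·C_{A0}·X = 0.005710×6.80×0.577 = 0.0224 kmol/m³; Y_B = C_B/C_{A0} = 0.00329.

0.00329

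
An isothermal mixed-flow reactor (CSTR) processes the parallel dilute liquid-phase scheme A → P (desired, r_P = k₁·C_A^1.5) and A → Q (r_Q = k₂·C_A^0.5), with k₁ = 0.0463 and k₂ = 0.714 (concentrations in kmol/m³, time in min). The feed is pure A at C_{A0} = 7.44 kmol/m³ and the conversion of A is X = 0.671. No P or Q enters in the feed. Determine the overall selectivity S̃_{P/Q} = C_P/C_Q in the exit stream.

Exit C_A = C_{A0}(1−X) = 7.44×0.329 = 2.448 kmol/m³.
Rates in a CSTR are evaluated at the outlet concentration: r_P = 0.0463×2.448^1.5 = 0.1773, r_Q = 0.714×2.448^0.5 = 1.117.
Overall selectivity = C_P/C_Q = r_Pτ/(r_Qτ) = r_P/r_Q = 0.159.

0.159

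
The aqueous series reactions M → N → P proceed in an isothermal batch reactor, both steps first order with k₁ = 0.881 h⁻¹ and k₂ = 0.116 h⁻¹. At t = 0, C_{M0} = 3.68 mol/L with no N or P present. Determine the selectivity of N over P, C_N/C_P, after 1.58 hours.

Solving the coupled first-order balances gives C_N(t) = [k₁/(k₂−k₁)]·C_{M0}·(e^(−k₁t) − e^(−k₂t)).
e^(−k₁t) = e^(−0.881×1.58) = e^(−1.392) = 0.2486; e^(−k₂t) = e^(−0.1833) = 0.8325.
C_N = 0.881×3.68/(0.116−0.881) × (0.2486−0.8325) = (-4.238)×(-0.5840) = 2.475 mol/L.
C_M = C_{M0}e^(−k₁t) = 0.9148 mol/L, so C_P = C_{M0}−C_M−C_N = 0.2904 mol/L; C_N/C_P = 8.52.

8.52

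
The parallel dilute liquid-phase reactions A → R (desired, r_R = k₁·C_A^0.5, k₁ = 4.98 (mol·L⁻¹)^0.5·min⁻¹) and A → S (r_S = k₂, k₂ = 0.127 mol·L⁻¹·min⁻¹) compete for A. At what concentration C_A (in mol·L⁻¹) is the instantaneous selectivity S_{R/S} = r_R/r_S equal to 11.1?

0.0801 mol·L⁻¹

S_{R/S} = (k₁/k₂)·C_A^0.5 ⇒ C_A = (S·k₂/k₁)^(2).
= (11.1×0.127/4.98)^(2) = (0.2831)^(2) = 0.0801 mol·L⁻¹.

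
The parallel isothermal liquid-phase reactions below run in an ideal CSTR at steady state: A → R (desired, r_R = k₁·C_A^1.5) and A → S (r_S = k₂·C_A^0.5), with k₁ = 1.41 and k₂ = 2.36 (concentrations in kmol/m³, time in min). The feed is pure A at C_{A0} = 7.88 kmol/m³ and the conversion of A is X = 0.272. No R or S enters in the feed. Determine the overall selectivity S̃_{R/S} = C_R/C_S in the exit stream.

3.43

Exit C_A = C_{A0}(1−X) = 7.88×0.728 = 5.737 kmol/m³.
In a CSTR the entire volume is at exit conditions, so r_R = 1.41×5.737^1.5 = 19.37 and r_S = 2.36×5.737^0.5 = 5.653.
Overall selectivity = C_R/C_S = r_Rτ/(r_Sτ) = r_R/r_S = 3.43.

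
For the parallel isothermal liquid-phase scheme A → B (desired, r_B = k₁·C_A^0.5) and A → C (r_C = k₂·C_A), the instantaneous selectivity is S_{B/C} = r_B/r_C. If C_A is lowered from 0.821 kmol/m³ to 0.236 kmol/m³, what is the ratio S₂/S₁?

1.87

S_{B/C} = (k₁/k₂)·C_A^-0.5, so S₂/S₁ = (C_{A,2}/C_{A,1})^-0.5.
= (0.236/0.821)^(-0.5) = (0.2875)^(-0.5) = 1.87.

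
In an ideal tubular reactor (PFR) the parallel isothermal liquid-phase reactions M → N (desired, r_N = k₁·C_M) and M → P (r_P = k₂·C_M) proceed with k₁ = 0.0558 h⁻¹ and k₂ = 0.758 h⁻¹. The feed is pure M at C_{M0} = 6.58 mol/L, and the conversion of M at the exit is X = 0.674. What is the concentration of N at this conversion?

0.304 mol/L

C_M = C_{M0}(1−X) = 2.145 mol/L.
Both paths are first order in M, so the instantaneous fraction to N is constant: dC_N/d(−C_M) = k₁/(k₁+k₂) = 0.06857.
C_N = 0.06857·(C_{M0}−C_M) = 0.06857×4.435 = 0.304 mol/L.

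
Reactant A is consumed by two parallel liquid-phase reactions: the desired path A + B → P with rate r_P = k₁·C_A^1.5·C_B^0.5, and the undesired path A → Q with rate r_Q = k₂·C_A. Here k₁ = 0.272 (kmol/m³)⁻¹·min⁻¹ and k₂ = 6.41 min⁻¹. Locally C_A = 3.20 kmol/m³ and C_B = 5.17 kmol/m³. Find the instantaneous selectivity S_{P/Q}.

0.173

S_{P/Q} = r_P/r_Q = (k₁·C_A^1.5·C_B^0.5)/(k₂·C_A) = (k₁/k₂)·C_A^0.5·C_B^0.5.
= (0.272×3.200^1.5×5.170^0.5) / (6.41×3.200) = 3.540/20.51 = 0.173.
Since the desired path is higher order in A, keeping C_A high (PFR or concentrated feed) favours P.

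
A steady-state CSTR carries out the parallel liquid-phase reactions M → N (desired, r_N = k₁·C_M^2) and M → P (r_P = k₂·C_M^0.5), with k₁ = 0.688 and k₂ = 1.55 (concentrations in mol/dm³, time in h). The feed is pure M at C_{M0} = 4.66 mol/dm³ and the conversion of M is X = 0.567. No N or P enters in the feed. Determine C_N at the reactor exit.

1.48 mol/dm³

Exit C_M = C_{M0}(1−X) = 4.66×0.433 = 2.018 mol/dm³.
In a CSTR the entire volume is at exit conditions, so r_N = 0.688×2.018^2 = 2.801 and r_P = 1.55×2.018^0.5 = 2.202.
Fraction of consumed M going to N: r_N/(r_N+r_P) = 0.5599.
C_N = 0.5599·C_{M0}·X = 0.5599×4.66×0.567 = 1.48 mol/dm³.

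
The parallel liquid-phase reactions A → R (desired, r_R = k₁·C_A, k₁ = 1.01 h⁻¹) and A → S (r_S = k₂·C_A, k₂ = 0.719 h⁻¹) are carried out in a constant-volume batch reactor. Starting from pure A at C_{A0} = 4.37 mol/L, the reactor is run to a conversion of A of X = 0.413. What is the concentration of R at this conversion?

1.05 mol/L

C_A = C_{A0}(1−X) = 2.565 mol/L.
Both paths are first order in A, so the instantaneous fraction to R is constant: dC_R/d(−C_A) = k₁/(k₁+k₂) = 0.5842.
C_R = 0.5842·(C_{A0}−C_A) = 0.5842×1.805 = 1.05 mol/L.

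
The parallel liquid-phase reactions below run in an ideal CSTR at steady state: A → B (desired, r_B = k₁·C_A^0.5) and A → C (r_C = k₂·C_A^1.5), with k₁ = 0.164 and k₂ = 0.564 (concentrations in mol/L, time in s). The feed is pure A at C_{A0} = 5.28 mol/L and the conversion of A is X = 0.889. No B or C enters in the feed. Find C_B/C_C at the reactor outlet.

Exit C_A = C_{A0}(1−X) = 5.28×0.111 = 0.5861 mol/L.
A CSTR operates uniformly at the exit composition, giving r_B = 0.1256 and r_C = 0.2531 (each k·C_A^n at C_A = 0.5861).
Overall selectivity = C_B/C_C = r_Bτ/(r_Cτ) = r_B/r_C = 0.496.

0.496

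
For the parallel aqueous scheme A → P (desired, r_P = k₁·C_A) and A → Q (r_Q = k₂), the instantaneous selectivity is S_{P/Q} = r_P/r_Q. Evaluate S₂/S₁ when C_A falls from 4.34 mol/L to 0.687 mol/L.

S_{P/Q} = (k₁/k₂)·C_A, so S₂/S₁ = (C_{A,2}/C_{A,1}).
= 0.687/4.34 = 0.158.

0.158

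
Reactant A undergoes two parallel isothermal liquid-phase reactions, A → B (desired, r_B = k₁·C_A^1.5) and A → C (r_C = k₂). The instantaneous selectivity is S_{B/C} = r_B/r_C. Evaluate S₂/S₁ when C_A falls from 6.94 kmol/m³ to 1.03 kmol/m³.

0.0572

S_{B/C} = (k₁/k₂)·C_A^1.5, so S₂/S₁ = (C_{A,2}/C_{A,1})^1.5.
= (1.03/6.94)^1.5 = (0.1484)^1.5 = 0.0572.
Selectivity toward B falls as C_A falls — high-concentration operation is favoured.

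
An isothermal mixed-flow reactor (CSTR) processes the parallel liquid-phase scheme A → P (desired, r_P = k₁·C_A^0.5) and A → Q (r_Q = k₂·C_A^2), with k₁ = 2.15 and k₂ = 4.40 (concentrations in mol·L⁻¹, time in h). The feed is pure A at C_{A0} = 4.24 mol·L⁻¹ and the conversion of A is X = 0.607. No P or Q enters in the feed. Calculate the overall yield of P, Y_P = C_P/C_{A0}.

0.112

Exit C_A = C_{A0}(1−X) = 4.24×0.393 = 1.666 mol·L⁻¹.
A CSTR operates uniformly at the exit composition, giving r_P = 2.775 and r_Q = 12.22 (each k·C_A^n at C_A = 1.666).
Fraction of consumed A going to P: r_P/(r_P+r_Q) = 0.1851.
C_P = 0.1851·C_{A0}·X = 0.1851×4.24×0.607 = 0.476 mol·L⁻¹; Y_P = C_P/C_{A0} = 0.112.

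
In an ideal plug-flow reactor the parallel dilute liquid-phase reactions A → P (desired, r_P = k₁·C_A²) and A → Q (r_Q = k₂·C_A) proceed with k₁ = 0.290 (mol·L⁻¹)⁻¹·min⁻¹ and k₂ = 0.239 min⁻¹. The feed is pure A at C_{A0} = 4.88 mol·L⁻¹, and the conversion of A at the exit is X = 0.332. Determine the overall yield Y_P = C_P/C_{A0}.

C_A = C_{A0}(1−X) = 3.260 mol·L⁻¹.
Along a PFR/batch, dC_Q/dC_A = −r_Q/(r_P+r_Q) = −k₂/(k₂+k₁·C_A).
Integrating from C_{A0} to C_A: C_Q = (0.239/0.290)·ln[(0.239+0.290·4.88)/(0.239+0.290·3.26)] = 0.8241·ln(1.654/1.184) = 0.2754 mol·L⁻¹.
Then C_P = (C_{A0}−C_A) − C_Q = 1.620 − 0.2754 = 1.345 mol·L⁻¹.
Y_P = C_P/C_{A0} = 1.345/4.88 = 0.276.

0.276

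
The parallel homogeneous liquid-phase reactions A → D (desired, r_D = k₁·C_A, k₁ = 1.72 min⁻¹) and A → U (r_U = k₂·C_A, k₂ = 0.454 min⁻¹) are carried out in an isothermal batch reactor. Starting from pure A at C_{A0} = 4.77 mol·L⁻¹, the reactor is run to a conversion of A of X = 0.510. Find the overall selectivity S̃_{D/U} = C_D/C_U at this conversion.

C_A = C_{A0}(1−X) = 2.337 mol·L⁻¹.
Both paths are first order in A, so the instantaneous fraction to D is constant: dC_D/d(−C_A) = k₁/(k₁+k₂) = 0.7912.
C_D = 0.7912·(C_{A0}−C_A) = 0.7912×2.433 = 1.92 mol·L⁻¹.
C_U = (C_{A0}−C_A)−C_D = 0.5080 mol·L⁻¹; S̃_{D/U} = 1.925/0.5080 = 3.79.

3.79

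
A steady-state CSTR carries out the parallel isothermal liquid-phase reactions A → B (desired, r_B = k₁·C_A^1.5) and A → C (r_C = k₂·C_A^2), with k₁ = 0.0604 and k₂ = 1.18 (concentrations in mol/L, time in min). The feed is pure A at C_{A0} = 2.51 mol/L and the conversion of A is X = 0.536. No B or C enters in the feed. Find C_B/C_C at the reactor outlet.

Exit C_A = C_{A0}(1−X) = 2.51×0.464 = 1.165 mol/L.
A CSTR operates uniformly at the exit composition, giving r_B = 0.07591 and r_C = 1.601 (each k·C_A^n at C_A = 1.165).
Overall selectivity = C_B/C_C = r_Bτ/(r_Cτ) = r_B/r_C = 0.0474.

0.0474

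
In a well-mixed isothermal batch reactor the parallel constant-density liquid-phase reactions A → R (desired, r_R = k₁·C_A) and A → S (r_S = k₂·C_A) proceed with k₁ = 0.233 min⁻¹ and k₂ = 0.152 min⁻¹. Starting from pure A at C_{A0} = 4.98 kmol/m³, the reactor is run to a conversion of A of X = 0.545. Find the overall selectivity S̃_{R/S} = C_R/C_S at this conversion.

1.53

C_A = C_{A0}(1−X) = 2.266 kmol/m³.
Both paths are first order in A, so the instantaneous fraction to R is constant: dC_R/d(−C_A) = k₁/(k₁+k₂) = 0.6052.
C_R = 0.6052·(C_{A0}−C_A) = 0.6052×2.714 = 1.64 kmol/m³.
C_S = (C_{A0}−C_A)−C_R = 1.072 kmol/m³; S̃_{R/S} = 1.643/1.072 = 1.53.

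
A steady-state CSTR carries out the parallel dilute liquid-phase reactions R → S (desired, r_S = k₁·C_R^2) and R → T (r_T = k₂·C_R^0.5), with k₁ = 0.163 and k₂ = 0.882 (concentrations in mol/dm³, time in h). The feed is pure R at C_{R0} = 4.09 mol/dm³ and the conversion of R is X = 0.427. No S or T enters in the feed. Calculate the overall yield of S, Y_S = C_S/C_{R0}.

Exit C_R = C_{R0}(1−X) = 4.09×0.573 = 2.344 mol/dm³.
Rates in a CSTR are evaluated at the outlet concentration: r_S = 0.163×2.344^2 = 0.8952, r_T = 0.882×2.344^0.5 = 1.350.
Fraction of consumed R going to S: r_S/(r_S+r_T) = 0.3987.
C_S = 0.3987·C_{R0}·X = 0.3987×4.09×0.427 = 0.696 mol/dm³; Y_S = C_S/C_{R0} = 0.170.

0.170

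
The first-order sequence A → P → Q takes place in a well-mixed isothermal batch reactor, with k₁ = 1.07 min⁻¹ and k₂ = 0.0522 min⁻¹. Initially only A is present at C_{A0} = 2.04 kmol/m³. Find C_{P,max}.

For a first-order series the maximum intermediate yield is C_{P,max}/C_{A0} = (k₁/k₂)^[k₂/(k₂−k₁)].
= (1.07/0.0522)^(0.0522/(0.0522−1.07)) = (20.50)^(-0.05129) = 0.8565.
C_{P,max} = 0.8565×2.04 = 1.75 kmol/m³.

1.75 kmol/m³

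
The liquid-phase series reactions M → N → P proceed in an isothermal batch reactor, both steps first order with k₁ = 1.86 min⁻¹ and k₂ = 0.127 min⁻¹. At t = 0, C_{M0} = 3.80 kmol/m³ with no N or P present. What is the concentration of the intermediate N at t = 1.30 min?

For first-order series with pure M initially, C_N(t) = k₁C_{M0}/(k₂−k₁)·(e^(−k₁t) − e^(−k₂t)).
e^(−k₁t) = e^(−1.86×1.30) = e^(−2.418) = 0.08910; e^(−k₂t) = e^(−0.1651) = 0.8478.
C_N = 1.86×3.80/(0.127−1.86) × (0.08910−0.8478) = (-4.078)×(-0.7587) = 3.094 kmol/m³.

3.09 kmol/m³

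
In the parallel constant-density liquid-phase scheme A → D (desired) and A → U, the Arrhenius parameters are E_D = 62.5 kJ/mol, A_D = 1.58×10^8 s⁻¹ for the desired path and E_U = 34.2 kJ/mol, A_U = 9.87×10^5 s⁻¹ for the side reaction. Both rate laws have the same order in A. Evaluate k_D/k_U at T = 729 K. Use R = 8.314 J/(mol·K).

With equal orders, S_{D/U} = k_D/k_U = (A_D/A_U)·exp[(E_U−E_D)/(RT)].
(E_U−E_D)/(RT) = (34.2−62.5)×10³/(8.314×729) = -28300/6061 = -4.669.
k_D/k_U = (1.58×10^8/9.87×10^5)·exp(-4.669) = 160.1 × 0.009379 = 1.50.
Since E_D > E_U, raising the temperature improves selectivity toward D.

1.50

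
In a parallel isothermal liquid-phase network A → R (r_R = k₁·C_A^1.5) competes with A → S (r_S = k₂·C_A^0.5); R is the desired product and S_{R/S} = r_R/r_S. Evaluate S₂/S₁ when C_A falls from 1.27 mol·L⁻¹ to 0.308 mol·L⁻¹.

0.243

S_{R/S} = (k₁/k₂)·C_A, so S₂/S₁ = (C_{A,2}/C_{A,1}).
= 0.308/1.27 = 0.243.
Selectivity toward R falls as C_A falls — high-concentration operation is favoured.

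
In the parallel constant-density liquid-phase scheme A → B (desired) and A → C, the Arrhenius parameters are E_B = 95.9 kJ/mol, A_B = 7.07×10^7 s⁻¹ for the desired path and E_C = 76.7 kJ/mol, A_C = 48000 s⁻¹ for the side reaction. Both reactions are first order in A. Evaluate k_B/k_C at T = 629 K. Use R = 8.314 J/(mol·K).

37.5

With equal orders, S_{B/C} = k_B/k_C = (A_B/A_C)·exp[(E_C−E_B)/(RT)].
(E_C−E_B)/(RT) = (76.7−95.9)×10³/(8.314×629) = -19200/5230 = -3.671.
k_B/k_C = (7.07×10^7/48000)·exp(-3.671) = 1473 × 0.02544 = 37.5.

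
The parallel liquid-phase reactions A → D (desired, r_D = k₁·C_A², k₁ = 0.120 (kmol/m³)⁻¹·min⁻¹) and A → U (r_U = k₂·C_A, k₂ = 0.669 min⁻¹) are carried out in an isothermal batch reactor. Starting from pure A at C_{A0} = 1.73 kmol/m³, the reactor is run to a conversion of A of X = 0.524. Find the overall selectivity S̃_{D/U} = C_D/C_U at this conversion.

0.227

C_A = C_{A0}(1−X) = 0.8235 kmol/m³.
Along a PFR/batch, dC_U/dC_A = −r_U/(r_D+r_U) = −k₂/(k₂+k₁·C_A).
Integrating from C_{A0} to C_A: C_U = (0.669/0.120)·ln[(0.669+0.120·1.73)/(0.669+0.120·0.823)] = 5.575·ln(0.8766/0.7678) = 0.7387 kmol/m³.
Then C_D = (C_{A0}−C_A) − C_U = 0.9065 − 0.7387 = 0.1678 kmol/m³.
S̃_{D/U} = C_D/C_U = 0.1678/0.7387 = 0.227.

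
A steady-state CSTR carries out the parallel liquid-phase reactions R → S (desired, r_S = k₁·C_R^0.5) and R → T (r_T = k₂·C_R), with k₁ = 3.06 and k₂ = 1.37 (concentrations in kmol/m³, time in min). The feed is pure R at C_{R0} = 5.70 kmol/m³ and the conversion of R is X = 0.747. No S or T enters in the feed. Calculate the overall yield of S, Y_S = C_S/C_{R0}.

Exit C_R = C_{R0}(1−X) = 5.70×0.253 = 1.442 kmol/m³.
A CSTR operates uniformly at the exit composition, giving r_S = 3.675 and r_T = 1.976 (each k·C_R^n at C_R = 1.442).
Fraction of consumed R going to S: r_S/(r_S+r_T) = 0.6503.
C_S = 0.6503·C_{R0}·X = 0.6503×5.70×0.747 = 2.77 kmol/m³; Y_S = C_S/C_{R0} = 0.486.

0.486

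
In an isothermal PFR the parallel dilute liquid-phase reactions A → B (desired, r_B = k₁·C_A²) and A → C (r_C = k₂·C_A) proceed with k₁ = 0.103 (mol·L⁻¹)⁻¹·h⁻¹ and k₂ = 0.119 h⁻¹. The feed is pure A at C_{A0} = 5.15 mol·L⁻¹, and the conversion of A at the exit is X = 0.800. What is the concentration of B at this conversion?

2.90 mol·L⁻¹

C_A = C_{A0}(1−X) = 1.030 mol·L⁻¹.
Along a PFR/batch, dC_C/dC_A = −r_C/(r_B+r_C) = −k₂/(k₂+k₁·C_A).
Integrating from C_{A0} to C_A: C_C = (0.119/0.103)·ln[(0.119+0.103·5.15)/(0.119+0.103·1.03)] = 1.155·ln(0.6494/0.2251) = 1.224 mol·L⁻¹.
Then C_B = (C_{A0}−C_A) − C_C = 4.120 − 1.224 = 2.896 mol·L⁻¹.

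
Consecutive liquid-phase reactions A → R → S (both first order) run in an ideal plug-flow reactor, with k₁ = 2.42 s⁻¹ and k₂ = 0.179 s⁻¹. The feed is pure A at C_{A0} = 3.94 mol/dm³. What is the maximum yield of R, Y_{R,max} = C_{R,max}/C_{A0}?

0.812

At the optimum, C_{R,max}/C_{A0} = (k₁/k₂)^[k₂/(k₂−k₁)].
= (2.42/0.179)^(0.179/(0.179−2.42)) = (13.52)^(-0.07988) = 0.8122.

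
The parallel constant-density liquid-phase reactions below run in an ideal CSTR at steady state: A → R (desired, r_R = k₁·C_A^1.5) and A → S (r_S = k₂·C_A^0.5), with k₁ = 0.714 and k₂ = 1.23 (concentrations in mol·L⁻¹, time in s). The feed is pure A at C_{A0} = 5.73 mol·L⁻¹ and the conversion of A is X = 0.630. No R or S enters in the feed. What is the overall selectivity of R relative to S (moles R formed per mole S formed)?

1.23

Exit C_A = C_{A0}(1−X) = 5.73×0.370 = 2.120 mol·L⁻¹.
A CSTR operates uniformly at the exit composition, giving r_R = 2.204 and r_S = 1.791 (each k·C_A^n at C_A = 2.120).
Overall selectivity = C_R/C_S = r_Rτ/(r_Sτ) = r_R/r_S = 1.23.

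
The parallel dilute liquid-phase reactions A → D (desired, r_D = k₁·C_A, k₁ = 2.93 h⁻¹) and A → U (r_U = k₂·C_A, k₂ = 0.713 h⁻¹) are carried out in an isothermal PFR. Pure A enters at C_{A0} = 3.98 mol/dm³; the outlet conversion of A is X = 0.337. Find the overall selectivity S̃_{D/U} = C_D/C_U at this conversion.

4.11

C_A = C_{A0}(1−X) = 2.639 mol/dm³.
Both paths are first order in A, so the instantaneous fraction to D is constant: dC_D/d(−C_A) = k₁/(k₁+k₂) = 0.8043.
C_D = 0.8043·(C_{A0}−C_A) = 0.8043×1.341 = 1.08 mol/dm³.
C_U = (C_{A0}−C_A)−C_D = 0.2625 mol/dm³; S̃_{D/U} = 1.079/0.2625 = 4.11.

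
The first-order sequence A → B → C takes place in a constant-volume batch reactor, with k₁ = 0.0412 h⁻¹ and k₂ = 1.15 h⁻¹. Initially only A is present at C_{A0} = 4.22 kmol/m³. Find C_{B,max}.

For a first-order series the maximum intermediate yield is C_{B,max}/C_{A0} = (k₁/k₂)^[k₂/(k₂−k₁)].
= (0.0412/1.15)^(1.15/(1.15−0.0412)) = (0.03583)^(1.037) = 0.03166.
C_{B,max} = 0.03166×4.22 = 0.134 kmol/m³.

0.134 kmol/m³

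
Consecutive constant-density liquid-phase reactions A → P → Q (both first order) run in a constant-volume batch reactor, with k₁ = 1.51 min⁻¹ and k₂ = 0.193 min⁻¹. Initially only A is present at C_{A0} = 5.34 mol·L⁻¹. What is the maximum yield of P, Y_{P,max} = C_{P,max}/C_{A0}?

Evaluating C_P at t_opt = ln(k₂/k₁)/(k₂−k₁) gives C_{P,max}/C_{A0} = (k₁/k₂)^[k₂/(k₂−k₁)].
= (1.51/0.193)^(0.193/(0.193−1.51)) = (7.824)^(-0.1465) = 0.7397.

0.740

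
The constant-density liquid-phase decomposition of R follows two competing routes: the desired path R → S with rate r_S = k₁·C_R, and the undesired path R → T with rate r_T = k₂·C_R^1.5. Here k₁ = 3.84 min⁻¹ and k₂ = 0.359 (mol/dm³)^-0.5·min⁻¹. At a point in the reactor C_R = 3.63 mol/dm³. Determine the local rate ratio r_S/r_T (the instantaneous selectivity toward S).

5.61

S_{S/T} = r_S/r_T = (k₁·C_R)/(k₂·C_R^1.5) = (k₁/k₂)·C_R^-0.5.
= (3.84×3.630) / (0.359×3.630^1.5) = 13.94/2.483 = 5.61.
The undesired path is higher order in R, so low C_R (CSTR or dilute feed) favours S.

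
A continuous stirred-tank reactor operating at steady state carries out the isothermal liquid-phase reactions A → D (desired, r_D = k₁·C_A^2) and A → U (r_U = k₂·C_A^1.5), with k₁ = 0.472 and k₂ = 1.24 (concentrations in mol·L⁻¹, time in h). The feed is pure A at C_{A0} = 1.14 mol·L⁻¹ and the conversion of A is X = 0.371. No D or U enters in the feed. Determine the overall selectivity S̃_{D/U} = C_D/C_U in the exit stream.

0.322

Exit C_A = C_{A0}(1−X) = 1.14×0.629 = 0.7171 mol·L⁻¹.
In a CSTR the entire volume is at exit conditions, so r_D = 0.472×0.7171^2 = 0.2427 and r_U = 1.24×0.7171^1.5 = 0.7529.
Overall selectivity = C_D/C_U = r_Dτ/(r_Uτ) = r_D/r_U = 0.322.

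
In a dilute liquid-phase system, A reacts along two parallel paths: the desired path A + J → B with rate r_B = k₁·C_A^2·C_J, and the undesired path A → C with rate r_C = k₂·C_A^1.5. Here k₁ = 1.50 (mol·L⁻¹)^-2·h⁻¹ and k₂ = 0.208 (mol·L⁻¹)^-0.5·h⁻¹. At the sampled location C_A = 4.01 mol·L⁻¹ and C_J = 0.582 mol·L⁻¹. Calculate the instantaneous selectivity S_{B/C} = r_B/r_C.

S_{B/C} = r_B/r_C = (k₁·C_A^2·C_J)/(k₂·C_A^1.5) = (k₁/k₂)·C_A^0.5·C_J.
= (1.50×4.010^2×0.5820) / (0.208×4.010^1.5) = 14.04/1.670 = 8.40.

8.40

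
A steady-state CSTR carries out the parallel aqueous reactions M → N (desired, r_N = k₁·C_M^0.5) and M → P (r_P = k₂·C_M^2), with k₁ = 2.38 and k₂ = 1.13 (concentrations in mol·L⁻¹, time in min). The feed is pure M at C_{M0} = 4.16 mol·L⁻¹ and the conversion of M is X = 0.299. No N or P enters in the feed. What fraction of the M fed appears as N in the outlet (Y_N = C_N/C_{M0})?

0.0889

Exit C_M = C_{M0}(1−X) = 4.16×0.701 = 2.916 mol·L⁻¹.
A CSTR operates uniformly at the exit composition, giving r_N = 4.064 and r_P = 9.610 (each k·C_M^n at C_M = 2.916).
Fraction of consumed M going to N: r_N/(r_N+r_P) = 0.2972.
C_N = 0.2972·C_{M0}·X = 0.2972×4.16×0.299 = 0.370 mol·L⁻¹; Y_N = C_N/C_{M0} = 0.0889.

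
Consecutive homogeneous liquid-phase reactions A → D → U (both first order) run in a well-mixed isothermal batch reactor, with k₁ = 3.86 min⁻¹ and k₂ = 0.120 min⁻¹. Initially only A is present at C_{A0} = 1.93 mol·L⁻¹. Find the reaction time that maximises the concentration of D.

Setting dC_D/dt = 0 gives t_opt = ln(k₂/k₁)/(k₂−k₁).
= ln(0.120/3.86)/(0.120−3.86) = ln(0.03109)/-3.740 = -3.471/-3.740 = 0.928 min.

0.928 min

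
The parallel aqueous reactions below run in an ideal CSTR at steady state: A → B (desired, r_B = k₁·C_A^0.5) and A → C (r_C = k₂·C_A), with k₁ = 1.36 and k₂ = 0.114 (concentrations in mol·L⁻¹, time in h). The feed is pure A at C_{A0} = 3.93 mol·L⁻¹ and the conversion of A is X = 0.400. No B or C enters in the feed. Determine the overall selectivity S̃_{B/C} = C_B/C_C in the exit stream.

7.77

Exit C_A = C_{A0}(1−X) = 3.93×0.600 = 2.358 mol·L⁻¹.
Rates in a CSTR are evaluated at the outlet concentration: r_B = 1.36×2.358^0.5 = 2.088, r_C = 0.114×2.358 = 0.2688.
Overall selectivity = C_B/C_C = r_Bτ/(r_Cτ) = r_B/r_C = 7.77.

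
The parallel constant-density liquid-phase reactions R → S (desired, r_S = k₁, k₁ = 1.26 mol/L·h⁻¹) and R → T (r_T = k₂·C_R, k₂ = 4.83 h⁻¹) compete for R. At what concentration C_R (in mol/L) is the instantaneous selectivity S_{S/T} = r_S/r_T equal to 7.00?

0.0373 mol/L

S_{S/T} = (k₁/k₂)·C_R⁻¹ ⇒ C_R = (S·k₂/k₁)^(-1).
= (7.00×4.83/1.26)^(-1) = (26.83)^(-1) = 0.0373 mol/L.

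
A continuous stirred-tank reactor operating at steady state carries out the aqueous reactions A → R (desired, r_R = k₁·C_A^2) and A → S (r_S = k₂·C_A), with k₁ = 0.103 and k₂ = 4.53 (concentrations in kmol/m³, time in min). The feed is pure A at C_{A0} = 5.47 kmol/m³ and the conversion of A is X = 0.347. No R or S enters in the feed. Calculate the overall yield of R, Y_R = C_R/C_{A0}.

0.0261

Exit C_A = C_{A0}(1−X) = 5.47×0.653 = 3.572 kmol/m³.
A CSTR operates uniformly at the exit composition, giving r_R = 1.314 and r_S = 16.18 (each k·C_A^n at C_A = 3.572).
Fraction of consumed A going to R: r_R/(r_R+r_S) = 0.07512.
C_R = 0.07512·C_{A0}·X = 0.07512×5.47×0.347 = 0.143 kmol/m³; Y_R = C_R/C_{A0} = 0.0261.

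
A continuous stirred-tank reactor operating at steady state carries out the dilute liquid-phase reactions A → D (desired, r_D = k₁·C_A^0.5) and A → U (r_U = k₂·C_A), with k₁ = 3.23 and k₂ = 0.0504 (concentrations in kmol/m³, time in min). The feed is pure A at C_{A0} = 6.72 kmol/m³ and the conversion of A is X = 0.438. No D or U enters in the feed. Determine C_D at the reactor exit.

Exit C_A = C_{A0}(1−X) = 6.72×0.562 = 3.777 kmol/m³.
Rates in a CSTR are evaluated at the outlet concentration: r_D = 3.23×3.777^0.5 = 6.277, r_U = 0.0504×3.777 = 0.1903.
Fraction of consumed A going to D: r_D/(r_D+r_U) = 0.9706.
C_D = 0.9706·C_{A0}·X = 0.9706×6.72×0.438 = 2.86 kmol/m³.

2.86 kmol/m³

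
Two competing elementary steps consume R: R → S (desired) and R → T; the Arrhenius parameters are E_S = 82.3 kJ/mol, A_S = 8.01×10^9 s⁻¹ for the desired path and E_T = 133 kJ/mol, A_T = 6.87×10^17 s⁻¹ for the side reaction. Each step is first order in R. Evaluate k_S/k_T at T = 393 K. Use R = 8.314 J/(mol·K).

Since both paths have the same order in R, the concentration cancels and S_{S/T} = k_S/k_T = (A_S/A_T)·exp[(E_T−E_S)/(RT)].
(E_T−E_S)/(RT) = (133−82.3)×10³/(8.314×393) = 50700/3267 = 15.52.
k_S/k_T = (8.01×10^9/6.87×10^17)·exp(15.52) = 1.166×10^-8 × 5.482×10^6 = 0.0639.
Since E_S < E_T, lowering the temperature improves selectivity toward S.

0.0639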